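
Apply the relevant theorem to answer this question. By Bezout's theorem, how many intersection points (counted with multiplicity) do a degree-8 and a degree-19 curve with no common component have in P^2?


Bezout's theorem states the intersection count equals the product of degrees.
Intersection count = 8 * 19 = 152

152


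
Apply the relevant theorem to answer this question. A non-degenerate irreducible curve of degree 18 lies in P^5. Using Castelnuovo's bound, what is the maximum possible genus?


Castelnuovo's bound: write d - 1 = m(r-1) + epsilon with 0 <= epsilon < r-1.
d - 1 = 18 - 1 = 17
r - 1 = 5 - 1 = 4
17 = 4*4 + 1, so m = 4, epsilon = 1
pi(d, r) = m(m-1)(r-1)/2 + m*epsilon
= 4*3*4/2 + 4*1
= 48/2 + 4
= 24 + 4 = 28

28


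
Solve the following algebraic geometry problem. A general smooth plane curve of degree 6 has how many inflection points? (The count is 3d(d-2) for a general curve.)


For a general smooth plane curve C of degree d, the inflection points are
the intersection of C with its Hessian curve, which has degree 3(d-2).
By Bezout, the total intersection number is d * 3(d-2) = 6 * 12 = 72.
For a general curve every flex is ordinary, so each contributes
multiplicity 1 to C·Hess(C), and the number of distinct inflection
points is 3d(d-2).
Inflection points = 3*6*(6-2) = 3*6*4 = 72

72


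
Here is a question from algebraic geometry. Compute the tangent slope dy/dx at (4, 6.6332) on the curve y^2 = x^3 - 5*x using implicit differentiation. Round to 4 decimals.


Using implicit differentiation of y^2 = x^3 - 5*x:
2y * dy/dx = 3x^2 - 5
dy/dx = (3x^2 - 5)/(2y)
Numerator: 3*4^2 - 5 = 43
Denominator: 2*6.6332 = 13.2664
dy/dx = 43/13.2664 = 3.2413

3.2413


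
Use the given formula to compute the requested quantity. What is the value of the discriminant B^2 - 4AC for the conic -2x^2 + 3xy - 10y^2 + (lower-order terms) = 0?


The discriminant of a conic Ax^2 + Bxy + Cy^2 + ... = 0 is B^2 - 4AC.
B^2 = 3^2 = 9
4AC = 4*(-2)*(-10) = 80
Discriminant = 9 - 80 = -71

-71


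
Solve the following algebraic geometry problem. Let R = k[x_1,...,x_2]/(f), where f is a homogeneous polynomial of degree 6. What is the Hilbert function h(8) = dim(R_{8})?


For R = k[x_1,...,x_n]/(f) with f homogeneous of degree e:
The Hilbert series is (1 - t^e)/(1 - t)^n.
So h(d) = C(d+n-1, n-1) - C(d-e+n-1, n-1) for d >= e.
With n=2, e=6, d=8:
C(8+2-1, 2-1) = C(9, 1) = 9
C(8-6+2-1, 2-1) = C(3, 1) = 3
h(8) = 9 - 3 = 6

6


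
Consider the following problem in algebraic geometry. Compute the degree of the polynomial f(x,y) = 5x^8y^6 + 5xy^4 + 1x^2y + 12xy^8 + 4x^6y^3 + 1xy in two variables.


Examine each term for its total degree (sum of exponents).
  Term '5x^8y^6' has total degree 8+6 = 14.
  Term '5xy^4' has total degree 1+4 = 5.
  Term '1x^2y' has total degree 2+1 = 3.
  Term '12xy^8' has total degree 1+8 = 9.
  Term '4x^6y^3' has total degree 6+3 = 9.
  Term '1xy' has total degree 1+1 = 2.
The maximum total degree among all terms is 14.

14


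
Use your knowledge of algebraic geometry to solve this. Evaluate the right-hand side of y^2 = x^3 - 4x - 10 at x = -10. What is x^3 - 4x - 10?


Compute x^3 - 4x - 10 at x = -10:
x^3 = (-10)^3 = -1000
(-4)*x = (-4)*(-10) = 40
Sum: -1000 + 40 - 10 = -970

-970


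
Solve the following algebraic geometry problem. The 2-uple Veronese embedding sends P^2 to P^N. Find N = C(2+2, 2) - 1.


The Veronese embedding v_d: P^n -> P^N maps each point to all
degree-d monomials in n+1 homogeneous coordinates.
N = C(n+d, d) - 1
N = C(2+2, 2) - 1
N = C(4, 2) - 1
C(4, 2) = 6
N = 6 - 1 = 5

5


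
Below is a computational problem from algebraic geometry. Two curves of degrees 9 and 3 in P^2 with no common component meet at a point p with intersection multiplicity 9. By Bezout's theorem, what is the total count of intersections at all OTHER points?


By Bezout's theorem, the total intersection number is d1 * d2.
Total = 9 * 3 = 27
Intersection multiplicity at p = 9
Remaining intersections = 27 - 9 = 18

18


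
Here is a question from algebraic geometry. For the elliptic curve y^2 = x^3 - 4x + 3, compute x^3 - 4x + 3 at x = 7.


Compute x^3 - 4x + 3 at x = 7:
x^3 = 7^3 = 343
(-4)*x = (-4)*7 = -28
Sum: 343 - 28 + 3 = 318

318


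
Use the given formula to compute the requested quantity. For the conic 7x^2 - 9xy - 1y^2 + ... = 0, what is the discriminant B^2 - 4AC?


The discriminant of a conic Ax^2 + Bxy + Cy^2 + ... = 0 is B^2 - 4AC.
B^2 = (-9)^2 = 81
4AC = 4*7*(-1) = -28
Discriminant = 81 + 28 = 109

109


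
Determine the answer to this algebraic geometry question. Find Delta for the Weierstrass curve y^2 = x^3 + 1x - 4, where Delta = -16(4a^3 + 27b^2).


Compute each component:
4a^3 = 4*1^3 = 4*1 = 4
27b^2 = 27*(-4)^2 = 27*16 = 432
4a^3 + 27b^2 = 4 + 432 = 436
Delta = -16*436 = -6976

-6976


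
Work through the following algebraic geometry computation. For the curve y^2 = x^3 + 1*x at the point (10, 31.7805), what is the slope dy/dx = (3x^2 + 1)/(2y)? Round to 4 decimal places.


Using implicit differentiation of y^2 = x^3 + 1*x:
2y * dy/dx = 3x^2 + 1
dy/dx = (3x^2 + 1)/(2y)
Numerator: 3*10^2 + 1 = 301
Denominator: 2*31.7805 = 63.561
dy/dx = 301/63.561 = 4.7356

4.7356


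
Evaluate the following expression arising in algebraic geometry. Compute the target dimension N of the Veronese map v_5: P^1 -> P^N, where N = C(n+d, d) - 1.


The Veronese embedding v_d: P^n -> P^N maps each point to all
degree-d monomials in n+1 homogeneous coordinates.
N = C(n+d, d) - 1
N = C(1+5, 5) - 1
N = C(6, 5) - 1
C(6, 5) = 6
N = 6 - 1 = 5

5


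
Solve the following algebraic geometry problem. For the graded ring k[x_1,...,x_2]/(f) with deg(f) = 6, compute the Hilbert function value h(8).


For R = k[x_1,...,x_n]/(f) with f homogeneous of degree e:
The Hilbert series is (1 - t^e)/(1 - t)^n.
So h(d) = C(d+n-1, n-1) - C(d-e+n-1, n-1) for d >= e.
With n=2, e=6, d=8:
C(8+2-1, 2-1) = C(9, 1) = 9
C(8-6+2-1, 2-1) = C(3, 1) = 3
h(8) = 9 - 3 = 6

6


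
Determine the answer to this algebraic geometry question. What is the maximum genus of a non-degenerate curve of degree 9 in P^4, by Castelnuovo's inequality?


Castelnuovo's bound: write d - 1 = m(r-1) + epsilon with 0 <= epsilon < r-1.
d - 1 = 9 - 1 = 8
r - 1 = 4 - 1 = 3
8 = 2*3 + 2, so m = 2, epsilon = 2
pi(d, r) = m(m-1)(r-1)/2 + m*epsilon
= 2*1*3/2 + 2*2
= 6/2 + 4
= 3 + 4 = 7

7


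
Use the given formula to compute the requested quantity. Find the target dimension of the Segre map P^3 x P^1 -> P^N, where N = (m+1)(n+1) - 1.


The Segre embedding maps P^m x P^n into P^N via
all products of coordinates from each factor.
N = (m+1)(n+1) - 1
N = (3+1)(1+1) - 1
N = 4*2 - 1
N = 8 - 1 = 7

7


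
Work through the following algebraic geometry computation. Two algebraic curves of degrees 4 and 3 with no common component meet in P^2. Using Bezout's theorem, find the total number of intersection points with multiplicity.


Bezout's theorem states the intersection count equals the product of degrees.
Intersection count = 4 * 3 = 12

12


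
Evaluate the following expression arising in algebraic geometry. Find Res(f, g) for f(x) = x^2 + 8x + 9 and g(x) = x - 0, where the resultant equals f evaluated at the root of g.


For Res(f, x - c), we evaluate f at x = c.
f(0) = 0^2 + 8*0 + 9
= 0 + 0 + 9
= 0 + 9 = 9
Res(f, g) = 9

9


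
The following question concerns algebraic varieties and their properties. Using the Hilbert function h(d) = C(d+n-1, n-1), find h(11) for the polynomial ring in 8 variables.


The Hilbert function for the polynomial ring in 8 variables is:
h(d) = C(d+n-1, n-1)
h(11) = C(11+8-1, 8-1) = C(18, 7)
= 18! / (7! * 11!)
= 31824

31824


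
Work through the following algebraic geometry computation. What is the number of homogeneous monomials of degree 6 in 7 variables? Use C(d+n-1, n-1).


The number of degree-6 monomials in 7 variables is C(d+n-1, n-1).
= C(6+7-1, 7-1) = C(12, 6)
= 924

924


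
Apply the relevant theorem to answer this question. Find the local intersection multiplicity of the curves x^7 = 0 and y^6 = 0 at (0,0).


The intersection multiplicity of V(x^a) and V(y^b) at the origin is:
I(O; V(x^7), V(y^6)) = dim_k(k[x,y]/(x^7, y^6))
A basis for k[x,y]/(x^7, y^6) is the set of monomials x^i * y^j
where 0 <= i < 7 and 0 <= j < 6.
The number of such monomials is 7 * 6 = 42

42


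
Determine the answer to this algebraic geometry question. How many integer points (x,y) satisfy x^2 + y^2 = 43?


Systematically check integer values of x where x^2 <= 43.
For each valid x, check if 43 - x^2 is a perfect square.
Total integer solutions found: 0

0


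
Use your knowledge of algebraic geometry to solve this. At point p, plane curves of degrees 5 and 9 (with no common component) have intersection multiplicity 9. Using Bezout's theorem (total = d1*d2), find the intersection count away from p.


By Bezout's theorem, the total intersection number is d1 * d2.
Total = 5 * 9 = 45
Intersection multiplicity at p = 9
Remaining intersections = 45 - 9 = 36

36


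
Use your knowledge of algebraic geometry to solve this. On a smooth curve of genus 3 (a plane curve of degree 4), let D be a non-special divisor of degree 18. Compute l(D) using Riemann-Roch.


First, compute the genus of a smooth plane curve of degree 4:
g = (d-1)(d-2)/2 = (4-1)(4-2)/2 = 3
For a non-special divisor D (i.e., h^1(D) = 0), Riemann-Roch gives:
l(D) = deg(D) - g + 1
Since deg(D) = 18 >= 2g - 1 = 5, D is non-special.
l(D) = 18 - 3 + 1 = 16

16


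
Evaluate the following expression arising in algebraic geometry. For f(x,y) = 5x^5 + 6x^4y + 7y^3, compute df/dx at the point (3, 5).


df/dx = 5*5*x^4 + 4*6*x^3*y
At (3,5): 5*5*3^4 + 4*6*3^3*5
= 2025 + 3240
= 5265

5265


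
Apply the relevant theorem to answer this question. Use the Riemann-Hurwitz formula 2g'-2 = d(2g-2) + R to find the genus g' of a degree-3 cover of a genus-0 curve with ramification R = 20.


Riemann-Hurwitz formula: 2g' - 2 = d(2g - 2) + R
Given: d = 3, g = 0, R = 20
2g' - 2 = 3*(2*0 - 2) + 20
2g' - 2 = 3*(-2) + 20
2g' - 2 = -6 + 20 = 14
2g' = 16
g' = 8

8


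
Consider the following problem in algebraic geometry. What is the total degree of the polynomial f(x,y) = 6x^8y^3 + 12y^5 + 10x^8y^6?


Examine each term for its total degree (sum of exponents).
  Term '6x^8y^3' has total degree 8+3 = 11.
  Term '12y^5' has total degree 0+5 = 5.
  Term '10x^8y^6' has total degree 8+6 = 14.
The maximum total degree among all terms is 14.

14


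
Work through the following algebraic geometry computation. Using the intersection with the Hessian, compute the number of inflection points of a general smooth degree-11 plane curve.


For a general smooth plane curve C of degree d, the inflection points are
the intersection of C with its Hessian curve, which has degree 3(d-2).
By Bezout, the total intersection number is d * 3(d-2) = 11 * 27 = 297.
For a general curve every flex is ordinary, so each contributes
multiplicity 1 to C·Hess(C), and the number of distinct inflection
points is 3d(d-2).
Inflection points = 3*11*(11-2) = 3*11*9 = 297

297


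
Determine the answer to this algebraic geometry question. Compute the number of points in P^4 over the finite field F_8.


P^4(F_8) has (q^(n+1) - 1)/(q - 1) points.
= 8^4 + 8^3 + 8^2 + 8^1 + 8^0
= 4096 + 512 + 64 + 8 + 1
= 4681

4681


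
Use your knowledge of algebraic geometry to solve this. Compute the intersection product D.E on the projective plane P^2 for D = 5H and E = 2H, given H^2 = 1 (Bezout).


Using bilinearity of the intersection pairing on the projective plane P^2:
(aH).(bH) = ab * (H.H)
We have H^2 = 1 (Bezout).
D.E = (5H).(2H) = 5*2*1
= 10*1
= 10

10


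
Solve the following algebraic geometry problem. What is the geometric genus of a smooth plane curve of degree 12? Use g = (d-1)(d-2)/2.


Using the genus formula for smooth plane curves:
g = (d-1)(d-2)/2
g = (12-1)(12-2)/2
g = 11*10/2
g = 110/2 = 55

55


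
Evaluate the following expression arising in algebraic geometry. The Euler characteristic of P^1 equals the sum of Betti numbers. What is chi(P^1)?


The complex projective space P^1 has one cell in each even real dimension 0, 2, ..., 2.
The cohomology groups are H^{2k}(P^1) = Z for k = 0,...,1, and 0 otherwise.
Euler characteristic = sum of Betti numbers = 1 per even-dimensional cohomology group.
chi(P^1) = 1 + 1 = 2

2


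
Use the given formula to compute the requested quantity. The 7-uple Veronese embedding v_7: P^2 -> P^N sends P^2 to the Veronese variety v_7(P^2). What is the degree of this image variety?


The Veronese variety v_7(P^2) has degree d^r.
d^r = 7^2 = 49

49


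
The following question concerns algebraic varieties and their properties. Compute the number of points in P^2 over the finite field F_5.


P^2(F_5) has (q^(n+1) - 1)/(q - 1) points.
= 5^2 + 5^1 + 5^0
= 25 + 5 + 1
= 31

31


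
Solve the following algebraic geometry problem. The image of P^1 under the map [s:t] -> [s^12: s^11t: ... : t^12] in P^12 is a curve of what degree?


The rational normal curve in P^12 is the image of P^1 under the 12-uple Veronese.
A general hyperplane in P^12 pulls back to a degree-12 form on P^1, which has 12 zeros,
so the curve meets a general hyperplane in 12 points. Degree = 12.

12


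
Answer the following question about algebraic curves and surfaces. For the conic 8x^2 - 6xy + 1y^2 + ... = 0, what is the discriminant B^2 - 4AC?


The discriminant of a conic Ax^2 + Bxy + Cy^2 + ... = 0 is B^2 - 4AC.
B^2 = (-6)^2 = 36
4AC = 4*8*1 = 32
Discriminant = 36 - 32 = 4

4


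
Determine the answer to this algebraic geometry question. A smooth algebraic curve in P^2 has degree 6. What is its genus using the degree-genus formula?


Using the genus formula for smooth plane curves:
g = (d-1)(d-2)/2
g = (6-1)(6-2)/2
g = 5*4/2
g = 20/2 = 10

10


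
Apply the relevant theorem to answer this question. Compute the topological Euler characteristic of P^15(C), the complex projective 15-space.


The complex projective space P^15 has one cell in each even real dimension 0, 2, ..., 30.
The cohomology groups are H^{2k}(P^15) = Z for k = 0,...,15, and 0 otherwise.
Euler characteristic = sum of Betti numbers = 1 per even-dimensional cohomology group.
chi(P^15) = 15 + 1 = 16

16


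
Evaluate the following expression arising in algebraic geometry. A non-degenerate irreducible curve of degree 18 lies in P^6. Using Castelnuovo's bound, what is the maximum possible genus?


Castelnuovo's bound: write d - 1 = m(r-1) + epsilon with 0 <= epsilon < r-1.
d - 1 = 18 - 1 = 17
r - 1 = 6 - 1 = 5
17 = 3*5 + 2, so m = 3, epsilon = 2
pi(d, r) = m(m-1)(r-1)/2 + m*epsilon
= 3*2*5/2 + 3*2
= 30/2 + 6
= 15 + 6 = 21

21


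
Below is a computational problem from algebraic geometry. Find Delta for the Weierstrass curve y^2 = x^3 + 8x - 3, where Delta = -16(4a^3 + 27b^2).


Compute each component:
4a^3 = 4*8^3 = 4*512 = 2048
27b^2 = 27*(-3)^2 = 27*9 = 243
4a^3 + 27b^2 = 2048 + 243 = 2291
Delta = -16*2291 = -36656

-36656


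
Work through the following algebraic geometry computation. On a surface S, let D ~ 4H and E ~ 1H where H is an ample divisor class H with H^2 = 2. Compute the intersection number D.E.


Using bilinearity of the intersection pairing on a surface S:
(aH).(bH) = ab * (H.H)
We have H^2 = 2.
D.E = (4H).(1H) = 4*1*2
= 4*2
= 8

8


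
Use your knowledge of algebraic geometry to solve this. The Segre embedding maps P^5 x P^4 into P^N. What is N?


The Segre embedding maps P^m x P^n into P^N via
all products of coordinates from each factor.
N = (m+1)(n+1) - 1
N = (5+1)(4+1) - 1
N = 6*5 - 1
N = 30 - 1 = 29

29


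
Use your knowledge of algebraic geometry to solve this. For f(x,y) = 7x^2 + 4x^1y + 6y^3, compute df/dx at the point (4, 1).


df/dx = 2*7*x^1 + 1*4*x^0*y
At (4,1): 2*7*4^1 + 1*4*4^0*1
= 56 + 4
= 60

60


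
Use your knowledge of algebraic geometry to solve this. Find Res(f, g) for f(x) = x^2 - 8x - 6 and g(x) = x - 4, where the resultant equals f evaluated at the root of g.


For Res(f, x - c), we evaluate f at x = c.
f(4) = 4^2 - 8*4 - 6
= 16 - 32 - 6
= -16 - 6 = -22
Res(f, g) = -22

-22


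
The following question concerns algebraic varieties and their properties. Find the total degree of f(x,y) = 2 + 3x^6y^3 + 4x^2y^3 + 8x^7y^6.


Examine each term for its total degree (sum of exponents).
  Term '2' has total degree 0+0 = 0.
  Term '3x^6y^3' has total degree 6+3 = 9.
  Term '4x^2y^3' has total degree 2+3 = 5.
  Term '8x^7y^6' has total degree 7+6 = 13.
The maximum total degree among all terms is 13.

13


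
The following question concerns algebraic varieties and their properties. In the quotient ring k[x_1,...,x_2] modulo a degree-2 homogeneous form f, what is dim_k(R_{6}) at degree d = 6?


For R = k[x_1,...,x_n]/(f) with f homogeneous of degree e:
The Hilbert series is (1 - t^e)/(1 - t)^n.
So h(d) = C(d+n-1, n-1) - C(d-e+n-1, n-1) for d >= e.
With n=2, e=2, d=6:
C(6+2-1, 2-1) = C(7, 1) = 7
C(6-2+2-1, 2-1) = C(5, 1) = 5
h(6) = 7 - 5 = 2

2


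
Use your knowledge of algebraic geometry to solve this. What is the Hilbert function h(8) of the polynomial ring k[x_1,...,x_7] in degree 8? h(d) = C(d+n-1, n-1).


The Hilbert function for the polynomial ring in 7 variables is:
h(d) = C(d+n-1, n-1)
h(8) = C(8+7-1, 7-1) = C(14, 6)
= 14! / (6! * 8!)
= 3003

3003


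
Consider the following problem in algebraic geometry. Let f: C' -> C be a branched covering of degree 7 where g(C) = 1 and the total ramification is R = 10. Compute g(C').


Riemann-Hurwitz formula: 2g' - 2 = d(2g - 2) + R
Given: d = 7, g = 1, R = 10
2g' - 2 = 7*(2*1 - 2) + 10
2g' - 2 = 7*0 + 10
2g' - 2 = 0 + 10 = 10
2g' = 12
g' = 6

6


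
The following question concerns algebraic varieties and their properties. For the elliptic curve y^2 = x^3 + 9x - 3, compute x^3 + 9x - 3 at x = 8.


Compute x^3 + 9x - 3 at x = 8:
x^3 = 8^3 = 512
9*x = 9*8 = 72
Sum: 512 + 72 - 3 = 581

581


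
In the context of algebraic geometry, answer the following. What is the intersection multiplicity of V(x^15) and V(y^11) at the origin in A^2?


The intersection multiplicity of V(x^a) and V(y^b) at the origin is:
I(O; V(x^15), V(y^11)) = dim_k(k[x,y]/(x^15, y^11))
A basis for k[x,y]/(x^15, y^11) is the set of monomials x^i * y^j
where 0 <= i < 15 and 0 <= j < 11.
The number of such monomials is 15 * 11 = 165

165


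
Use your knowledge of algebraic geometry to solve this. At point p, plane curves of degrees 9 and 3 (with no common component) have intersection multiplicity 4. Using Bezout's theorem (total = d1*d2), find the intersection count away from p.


By Bezout's theorem, the total intersection number is d1 * d2.
Total = 9 * 3 = 27
Intersection multiplicity at p = 4
Remaining intersections = 27 - 4 = 23

23


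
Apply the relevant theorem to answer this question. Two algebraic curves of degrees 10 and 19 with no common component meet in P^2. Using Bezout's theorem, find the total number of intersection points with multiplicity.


Bezout's theorem states the intersection count equals the product of degrees.
Intersection count = 10 * 19 = 190

190


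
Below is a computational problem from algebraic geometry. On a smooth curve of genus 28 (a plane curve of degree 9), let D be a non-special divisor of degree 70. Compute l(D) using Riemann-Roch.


First, compute the genus of a smooth plane curve of degree 9:
g = (d-1)(d-2)/2 = (9-1)(9-2)/2 = 28
For a non-special divisor D (i.e., h^1(D) = 0), Riemann-Roch gives:
l(D) = deg(D) - g + 1
Since deg(D) = 70 >= 2g - 1 = 55, D is non-special.
l(D) = 70 - 28 + 1 = 43

43


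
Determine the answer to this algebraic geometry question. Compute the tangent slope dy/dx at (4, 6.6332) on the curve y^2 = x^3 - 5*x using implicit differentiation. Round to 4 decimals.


Using implicit differentiation of y^2 = x^3 - 5*x:
2y * dy/dx = 3x^2 - 5
dy/dx = (3x^2 - 5)/(2y)
Numerator: 3*4^2 - 5 = 43
Denominator: 2*6.6332 = 13.2664
dy/dx = 43/13.2664 = 3.2413

3.2413


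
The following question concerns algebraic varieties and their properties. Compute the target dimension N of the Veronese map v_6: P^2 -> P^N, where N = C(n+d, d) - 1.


The Veronese embedding v_d: P^n -> P^N maps each point to all
degree-d monomials in n+1 homogeneous coordinates.
N = C(n+d, d) - 1
N = C(2+6, 6) - 1
N = C(8, 6) - 1
C(8, 6) = 28
N = 28 - 1 = 27

27


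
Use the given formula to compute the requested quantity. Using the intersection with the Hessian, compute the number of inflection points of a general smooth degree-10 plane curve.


For a general smooth plane curve C of degree d, the inflection points are
the intersection of C with its Hessian curve, which has degree 3(d-2).
By Bezout, the total intersection number is d * 3(d-2) = 10 * 24 = 240.
For a general curve every flex is ordinary, so each contributes
multiplicity 1 to C·Hess(C), and the number of distinct inflection
points is 3d(d-2).
Inflection points = 3*10*(10-2) = 3*10*8 = 240

240


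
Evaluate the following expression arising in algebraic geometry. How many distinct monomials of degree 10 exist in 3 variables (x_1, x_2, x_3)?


The number of degree-10 monomials in 3 variables is C(d+n-1, n-1).
= C(10+3-1, 3-1) = C(12, 2)
= 66

66


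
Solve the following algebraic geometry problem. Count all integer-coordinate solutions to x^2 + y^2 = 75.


Systematically check integer values of x where x^2 <= 75.
For each valid x, check if 75 - x^2 is a perfect square.
Total integer solutions found: 0

0


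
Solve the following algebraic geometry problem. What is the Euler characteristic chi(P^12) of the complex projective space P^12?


The complex projective space P^12 has one cell in each even real dimension 0, 2, ..., 24.
The cohomology groups are H^{2k}(P^12) = Z for k = 0,...,12, and 0 otherwise.
Euler characteristic = sum of Betti numbers = 1 per even-dimensional cohomology group.
chi(P^12) = 12 + 1 = 13

13


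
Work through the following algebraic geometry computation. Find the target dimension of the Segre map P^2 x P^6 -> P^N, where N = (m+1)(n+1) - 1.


The Segre embedding maps P^m x P^n into P^N via
all products of coordinates from each factor.
N = (m+1)(n+1) - 1
N = (2+1)(6+1) - 1
N = 3*7 - 1
N = 21 - 1 = 20

20


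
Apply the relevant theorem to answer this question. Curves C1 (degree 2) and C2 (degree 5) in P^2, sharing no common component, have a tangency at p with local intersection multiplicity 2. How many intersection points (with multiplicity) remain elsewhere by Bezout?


By Bezout's theorem, the total intersection number is d1 * d2.
Total = 2 * 5 = 10
Intersection multiplicity at p = 2
Remaining intersections = 10 - 2 = 8

8


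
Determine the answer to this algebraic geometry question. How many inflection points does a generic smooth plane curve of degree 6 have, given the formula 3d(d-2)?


For a general smooth plane curve C of degree d, the inflection points are
the intersection of C with its Hessian curve, which has degree 3(d-2).
By Bezout, the total intersection number is d * 3(d-2) = 6 * 12 = 72.
For a general curve every flex is ordinary, so each contributes
multiplicity 1 to C·Hess(C), and the number of distinct inflection
points is 3d(d-2).
Inflection points = 3*6*(6-2) = 3*6*4 = 72

72


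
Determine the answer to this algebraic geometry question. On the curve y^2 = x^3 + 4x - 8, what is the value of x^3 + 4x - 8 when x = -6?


Compute x^3 + 4x - 8 at x = -6:
x^3 = (-6)^3 = -216
4*x = 4*(-6) = -24
Sum: -216 - 24 - 8 = -248

-248


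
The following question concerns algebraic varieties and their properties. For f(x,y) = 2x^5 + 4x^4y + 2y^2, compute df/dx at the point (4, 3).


df/dx = 5*2*x^4 + 4*4*x^3*y
At (4,3): 5*2*4^4 + 4*4*4^3*3
= 2560 + 3072
= 5632

5632


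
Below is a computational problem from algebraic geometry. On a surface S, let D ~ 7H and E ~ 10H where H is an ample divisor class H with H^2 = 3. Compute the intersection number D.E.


Using bilinearity of the intersection pairing on a surface S:
(aH).(bH) = ab * (H.H)
We have H^2 = 3.
D.E = (7H).(10H) = 7*10*3
= 70*3
= 210

210


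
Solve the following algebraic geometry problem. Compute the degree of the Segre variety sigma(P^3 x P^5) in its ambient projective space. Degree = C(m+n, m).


The degree of the Segre variety P^3 x P^5 is C(m+n, m).
= C(8, 3)
= 56

56


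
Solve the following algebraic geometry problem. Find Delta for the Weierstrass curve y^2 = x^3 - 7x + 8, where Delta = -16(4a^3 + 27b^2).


Compute each component:
4a^3 = 4*(-7)^3 = 4*(-343) = -1372
27b^2 = 27*8^2 = 27*64 = 1728
4a^3 + 27b^2 = -1372 + 1728 = 356
Delta = -16*356 = -5696

-5696


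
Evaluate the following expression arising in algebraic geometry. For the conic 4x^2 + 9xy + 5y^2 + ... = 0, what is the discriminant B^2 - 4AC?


The discriminant of a conic Ax^2 + Bxy + Cy^2 + ... = 0 is B^2 - 4AC.
B^2 = 9^2 = 81
4AC = 4*4*5 = 80
Discriminant = 81 - 80 = 1

1


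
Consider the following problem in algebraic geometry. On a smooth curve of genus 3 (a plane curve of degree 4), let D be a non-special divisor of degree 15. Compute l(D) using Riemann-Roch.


First, compute the genus of a smooth plane curve of degree 4:
g = (d-1)(d-2)/2 = (4-1)(4-2)/2 = 3
For a non-special divisor D (i.e., h^1(D) = 0), Riemann-Roch gives:
l(D) = deg(D) - g + 1
Since deg(D) = 15 >= 2g - 1 = 5, D is non-special.
l(D) = 15 - 3 + 1 = 13

13


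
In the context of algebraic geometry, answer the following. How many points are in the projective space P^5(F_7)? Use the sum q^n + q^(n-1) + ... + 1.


P^5(F_7) has (q^(n+1) - 1)/(q - 1) points.
= 7^5 + 7^4 + 7^3 + 7^2 + 7^1 + 7^0
= 16807 + 2401 + 343 + 49 + 7 + 1
= 19608

19608


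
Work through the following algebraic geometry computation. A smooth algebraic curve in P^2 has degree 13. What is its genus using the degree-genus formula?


Using the genus formula for smooth plane curves:
g = (d-1)(d-2)/2
g = (13-1)(13-2)/2
g = 12*11/2
g = 132/2 = 66

66


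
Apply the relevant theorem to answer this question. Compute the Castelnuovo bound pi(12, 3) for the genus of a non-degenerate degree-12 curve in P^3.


Castelnuovo's bound: write d - 1 = m(r-1) + epsilon with 0 <= epsilon < r-1.
d - 1 = 12 - 1 = 11
r - 1 = 3 - 1 = 2
11 = 5*2 + 1, so m = 5, epsilon = 1
pi(d, r) = m(m-1)(r-1)/2 + m*epsilon
= 5*4*2/2 + 5*1
= 40/2 + 5
= 20 + 5 = 25

25


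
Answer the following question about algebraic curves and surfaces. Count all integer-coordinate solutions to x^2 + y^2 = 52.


Systematically check integer values of x where x^2 <= 52.
For each valid x, check if 52 - x^2 is a perfect square.
x=4: 52 - 16 = 36, sqrt = 6 (valid)
x=6: 52 - 36 = 16, sqrt = 4 (valid)
Total integer solutions found: 8

8


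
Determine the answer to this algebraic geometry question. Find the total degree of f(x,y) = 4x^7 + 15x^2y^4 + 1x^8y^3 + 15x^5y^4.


Examine each term for its total degree (sum of exponents).
  Term '4x^7' has total degree 7+0 = 7.
  Term '15x^2y^4' has total degree 2+4 = 6.
  Term '1x^8y^3' has total degree 8+3 = 11.
  Term '15x^5y^4' has total degree 5+4 = 9.
The maximum total degree among all terms is 11.

11


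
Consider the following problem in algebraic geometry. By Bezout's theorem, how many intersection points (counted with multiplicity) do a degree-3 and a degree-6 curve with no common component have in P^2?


Bezout's theorem states the intersection count equals the product of degrees.
Intersection count = 3 * 6 = 18

18


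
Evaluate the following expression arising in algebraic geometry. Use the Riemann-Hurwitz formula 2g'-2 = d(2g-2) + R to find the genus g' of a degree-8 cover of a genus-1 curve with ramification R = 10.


Riemann-Hurwitz formula: 2g' - 2 = d(2g - 2) + R
Given: d = 8, g = 1, R = 10
2g' - 2 = 8*(2*1 - 2) + 10
2g' - 2 = 8*0 + 10
2g' - 2 = 0 + 10 = 10
2g' = 12
g' = 6

6


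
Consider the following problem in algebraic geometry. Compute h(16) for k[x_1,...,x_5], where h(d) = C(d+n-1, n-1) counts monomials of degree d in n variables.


The Hilbert function for the polynomial ring in 5 variables is:
h(d) = C(d+n-1, n-1)
h(16) = C(16+5-1, 5-1) = C(20, 4)
= 20! / (4! * 16!)
= 4845

4845


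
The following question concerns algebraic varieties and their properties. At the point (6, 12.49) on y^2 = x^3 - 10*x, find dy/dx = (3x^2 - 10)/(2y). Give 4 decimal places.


Using implicit differentiation of y^2 = x^3 - 10*x:
2y * dy/dx = 3x^2 - 10
dy/dx = (3x^2 - 10)/(2y)
Numerator: 3*6^2 - 10 = 98
Denominator: 2*12.49 = 24.98
dy/dx = 98/24.98 = 3.9231

3.9231


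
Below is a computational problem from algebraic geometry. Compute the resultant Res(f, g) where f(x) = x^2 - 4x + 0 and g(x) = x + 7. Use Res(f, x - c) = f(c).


For Res(f, x - c), we evaluate f at x = c.
f(-7) = (-7)^2 - 4*(-7) + 0
= 49 + 28 + 0
= 77 + 0 = 77
Res(f, g) = 77

77


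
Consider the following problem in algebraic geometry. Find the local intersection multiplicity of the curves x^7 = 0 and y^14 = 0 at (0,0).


The intersection multiplicity of V(x^a) and V(y^b) at the origin is:
I(O; V(x^7), V(y^14)) = dim_k(k[x,y]/(x^7, y^14))
A basis for k[x,y]/(x^7, y^14) is the set of monomials x^i * y^j
where 0 <= i < 7 and 0 <= j < 14.
The number of such monomials is 7 * 14 = 98

98


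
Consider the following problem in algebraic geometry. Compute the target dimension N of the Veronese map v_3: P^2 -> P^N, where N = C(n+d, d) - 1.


The Veronese embedding v_d: P^n -> P^N maps each point to all
degree-d monomials in n+1 homogeneous coordinates.
N = C(n+d, d) - 1
N = C(2+3, 3) - 1
N = C(5, 3) - 1
C(5, 3) = 10
N = 10 - 1 = 9

9


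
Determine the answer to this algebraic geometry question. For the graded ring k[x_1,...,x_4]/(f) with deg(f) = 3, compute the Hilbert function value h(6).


For R = k[x_1,...,x_n]/(f) with f homogeneous of degree e:
The Hilbert series is (1 - t^e)/(1 - t)^n.
So h(d) = C(d+n-1, n-1) - C(d-e+n-1, n-1) for d >= e.
With n=4, e=3, d=6:
C(6+4-1, 4-1) = C(9, 3) = 84
C(6-3+4-1, 4-1) = C(6, 3) = 20
h(6) = 84 - 20 = 64

64


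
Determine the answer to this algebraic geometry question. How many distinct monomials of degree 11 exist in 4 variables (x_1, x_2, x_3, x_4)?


The number of degree-11 monomials in 4 variables is C(d+n-1, n-1).
= C(11+4-1, 4-1) = C(14, 3)
= 364

364


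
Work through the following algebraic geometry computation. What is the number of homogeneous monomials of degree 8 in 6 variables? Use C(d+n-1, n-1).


The number of degree-8 monomials in 6 variables is C(d+n-1, n-1).
= C(8+6-1, 6-1) = C(13, 5)
= 1287

1287


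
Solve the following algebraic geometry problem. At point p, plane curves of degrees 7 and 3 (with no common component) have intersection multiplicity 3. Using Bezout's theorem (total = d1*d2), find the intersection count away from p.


By Bezout's theorem, the total intersection number is d1 * d2.
Total = 7 * 3 = 21
Intersection multiplicity at p = 3
Remaining intersections = 21 - 3 = 18

18


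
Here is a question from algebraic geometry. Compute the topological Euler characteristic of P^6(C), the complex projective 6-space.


The complex projective space P^6 has one cell in each even real dimension 0, 2, ..., 12.
The cohomology groups are H^{2k}(P^6) = Z for k = 0,...,6, and 0 otherwise.
Euler characteristic = sum of Betti numbers = 1 per even-dimensional cohomology group.
chi(P^6) = 6 + 1 = 7

7


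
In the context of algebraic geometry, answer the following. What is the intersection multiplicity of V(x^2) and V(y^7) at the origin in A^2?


The intersection multiplicity of V(x^a) and V(y^b) at the origin is:
I(O; V(x^2), V(y^7)) = dim_k(k[x,y]/(x^2, y^7))
A basis for k[x,y]/(x^2, y^7) is the set of monomials x^i * y^j
where 0 <= i < 2 and 0 <= j < 7.
The number of such monomials is 2 * 7 = 14

14


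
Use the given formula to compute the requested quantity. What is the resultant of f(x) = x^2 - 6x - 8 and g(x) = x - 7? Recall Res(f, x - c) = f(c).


For Res(f, x - c), we evaluate f at x = c.
f(7) = 7^2 - 6*7 - 8
= 49 - 42 - 8
= 7 - 8 = -1
Res(f, g) = -1

-1


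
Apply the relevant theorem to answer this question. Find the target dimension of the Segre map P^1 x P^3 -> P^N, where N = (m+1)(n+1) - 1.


The Segre embedding maps P^m x P^n into P^N via
all products of coordinates from each factor.
N = (m+1)(n+1) - 1
N = (1+1)(3+1) - 1
N = 2*4 - 1
N = 8 - 1 = 7

7


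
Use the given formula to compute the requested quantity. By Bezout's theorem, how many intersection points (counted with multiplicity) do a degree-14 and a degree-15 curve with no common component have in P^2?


Bezout's theorem states the intersection count equals the product of degrees.
Intersection count = 14 * 15 = 210

210


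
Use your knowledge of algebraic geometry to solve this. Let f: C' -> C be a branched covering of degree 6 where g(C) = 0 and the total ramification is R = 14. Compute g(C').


Riemann-Hurwitz formula: 2g' - 2 = d(2g - 2) + R
Given: d = 6, g = 0, R = 14
2g' - 2 = 6*(2*0 - 2) + 14
2g' - 2 = 6*(-2) + 14
2g' - 2 = -12 + 14 = 2
2g' = 4
g' = 2

2


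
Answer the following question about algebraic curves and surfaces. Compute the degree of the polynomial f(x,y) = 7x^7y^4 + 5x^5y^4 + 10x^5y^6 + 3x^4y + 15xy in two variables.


Examine each term for its total degree (sum of exponents).
  Term '7x^7y^4' has total degree 7+4 = 11.
  Term '5x^5y^4' has total degree 5+4 = 9.
  Term '10x^5y^6' has total degree 5+6 = 11.
  Term '3x^4y' has total degree 4+1 = 5.
  Term '15xy' has total degree 1+1 = 2.
The maximum total degree among all terms is 11.

11


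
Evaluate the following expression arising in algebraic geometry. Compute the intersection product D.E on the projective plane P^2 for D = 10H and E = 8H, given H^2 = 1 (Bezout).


Using bilinearity of the intersection pairing on the projective plane P^2:
(aH).(bH) = ab * (H.H)
We have H^2 = 1 (Bezout).
D.E = (10H).(8H) = 10*8*1
= 80*1
= 80

80


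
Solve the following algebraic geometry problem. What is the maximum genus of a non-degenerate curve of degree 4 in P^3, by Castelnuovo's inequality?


Castelnuovo's bound: write d - 1 = m(r-1) + epsilon with 0 <= epsilon < r-1.
d - 1 = 4 - 1 = 3
r - 1 = 3 - 1 = 2
3 = 1*2 + 1, so m = 1, epsilon = 1
pi(d, r) = m(m-1)(r-1)/2 + m*epsilon
= 1*0*2/2 + 1*1
= 0/2 + 1
= 0 + 1 = 1

1


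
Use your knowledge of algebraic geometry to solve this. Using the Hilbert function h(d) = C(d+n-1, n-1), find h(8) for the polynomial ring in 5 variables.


The Hilbert function for the polynomial ring in 5 variables is:
h(d) = C(d+n-1, n-1)
h(8) = C(8+5-1, 5-1) = C(12, 4)
= 12! / (4! * 8!)
= 495

495


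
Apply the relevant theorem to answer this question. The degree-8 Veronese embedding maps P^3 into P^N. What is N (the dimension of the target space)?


The Veronese embedding v_d: P^n -> P^N maps each point to all
degree-d monomials in n+1 homogeneous coordinates.
N = C(n+d, d) - 1
N = C(3+8, 8) - 1
N = C(11, 8) - 1
C(11, 8) = 165
N = 165 - 1 = 164

164


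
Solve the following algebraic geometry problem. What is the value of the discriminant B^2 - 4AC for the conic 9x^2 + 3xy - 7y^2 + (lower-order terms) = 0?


The discriminant of a conic Ax^2 + Bxy + Cy^2 + ... = 0 is B^2 - 4AC.
B^2 = 3^2 = 9
4AC = 4*9*(-7) = -252
Discriminant = 9 + 252 = 261

261


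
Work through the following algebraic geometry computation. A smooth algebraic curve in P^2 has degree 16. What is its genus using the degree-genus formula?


Using the genus formula for smooth plane curves:
g = (d-1)(d-2)/2
g = (16-1)(16-2)/2
g = 15*14/2
g = 210/2 = 105

105


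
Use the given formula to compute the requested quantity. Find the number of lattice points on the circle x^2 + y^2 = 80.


Systematically check integer values of x where x^2 <= 80.
For each valid x, check if 80 - x^2 is a perfect square.
x=4: 80 - 16 = 64, sqrt = 8 (valid)
x=8: 80 - 64 = 16, sqrt = 4 (valid)
Total integer solutions found: 8

8


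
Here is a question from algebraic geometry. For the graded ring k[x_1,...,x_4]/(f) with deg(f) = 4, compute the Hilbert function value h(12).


For R = k[x_1,...,x_n]/(f) with f homogeneous of degree e:
The Hilbert series is (1 - t^e)/(1 - t)^n.
So h(d) = C(d+n-1, n-1) - C(d-e+n-1, n-1) for d >= e.
With n=4, e=4, d=12:
C(12+4-1, 4-1) = C(15, 3) = 455
C(12-4+4-1, 4-1) = C(11, 3) = 165
h(12) = 455 - 165 = 290

290


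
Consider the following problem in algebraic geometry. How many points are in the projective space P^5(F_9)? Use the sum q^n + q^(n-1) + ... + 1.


P^5(F_9) has (q^(n+1) - 1)/(q - 1) points.
= 9^5 + 9^4 + 9^3 + 9^2 + 9^1 + 9^0
= 59049 + 6561 + 729 + 81 + 9 + 1
= 66430

66430


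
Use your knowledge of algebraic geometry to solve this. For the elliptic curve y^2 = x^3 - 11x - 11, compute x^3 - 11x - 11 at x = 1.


Compute x^3 - 11x - 11 at x = 1:
x^3 = 1^3 = 1
(-11)*x = (-11)*1 = -11
Sum: 1 - 11 - 11 = -21

-21


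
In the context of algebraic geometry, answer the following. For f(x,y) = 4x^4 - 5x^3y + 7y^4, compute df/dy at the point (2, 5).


df/dy = (-5)*x^3 + 4*7*y^3
At (2,5): (-5)*2^3 + 4*7*5^3
= -40 + 3500
= 3460

3460


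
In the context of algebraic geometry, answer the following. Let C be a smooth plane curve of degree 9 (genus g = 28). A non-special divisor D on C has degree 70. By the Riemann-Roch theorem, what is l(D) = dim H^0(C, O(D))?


First, compute the genus of a smooth plane curve of degree 9:
g = (d-1)(d-2)/2 = (9-1)(9-2)/2 = 28
For a non-special divisor D (i.e., h^1(D) = 0), Riemann-Roch gives:
l(D) = deg(D) - g + 1
Since deg(D) = 70 >= 2g - 1 = 55, D is non-special.
l(D) = 70 - 28 + 1 = 43

43


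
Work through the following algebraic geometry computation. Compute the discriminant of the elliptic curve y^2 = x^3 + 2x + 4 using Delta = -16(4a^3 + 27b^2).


Compute each component:
4a^3 = 4*2^3 = 4*8 = 32
27b^2 = 27*4^2 = 27*16 = 432
4a^3 + 27b^2 = 32 + 432 = 464
Delta = -16*464 = -7424

-7424


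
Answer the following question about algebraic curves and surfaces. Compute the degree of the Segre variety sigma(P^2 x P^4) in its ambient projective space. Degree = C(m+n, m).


The degree of the Segre variety P^2 x P^4 is C(m+n, m).
= C(6, 2)
= 15

15


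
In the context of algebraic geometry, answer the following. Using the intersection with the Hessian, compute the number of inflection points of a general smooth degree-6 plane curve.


For a general smooth plane curve C of degree d, the inflection points are
the intersection of C with its Hessian curve, which has degree 3(d-2).
By Bezout, the total intersection number is d * 3(d-2) = 6 * 12 = 72.
For a general curve every flex is ordinary, so each contributes
multiplicity 1 to C·Hess(C), and the number of distinct inflection
points is 3d(d-2).
Inflection points = 3*6*(6-2) = 3*6*4 = 72

72


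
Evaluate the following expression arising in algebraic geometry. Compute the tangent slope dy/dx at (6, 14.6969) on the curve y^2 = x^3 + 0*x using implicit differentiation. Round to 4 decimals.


Using implicit differentiation of y^2 = x^3 + 0*x:
2y * dy/dx = 3x^2 + 0
dy/dx = (3x^2 + 0)/(2y)
Numerator: 3*6^2 + 0 = 108
Denominator: 2*14.6969 = 29.3938
dy/dx = 108/29.3938 = 3.6742

3.6742


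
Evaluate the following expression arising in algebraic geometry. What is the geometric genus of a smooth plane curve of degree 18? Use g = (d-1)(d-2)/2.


Using the genus formula for smooth plane curves:
g = (d-1)(d-2)/2
g = (18-1)(18-2)/2
g = 17*16/2
g = 272/2 = 136

136


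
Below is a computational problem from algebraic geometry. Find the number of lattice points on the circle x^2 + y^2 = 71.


Systematically check integer values of x where x^2 <= 71.
For each valid x, check if 71 - x^2 is a perfect square.
Total integer solutions found: 0

0


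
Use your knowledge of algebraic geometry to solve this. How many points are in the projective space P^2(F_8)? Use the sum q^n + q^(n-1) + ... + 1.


P^2(F_8) has (q^(n+1) - 1)/(q - 1) points.
= 8^2 + 8^1 + 8^0
= 64 + 8 + 1
= 73

73
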